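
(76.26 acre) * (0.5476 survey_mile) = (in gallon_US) 7.185e+10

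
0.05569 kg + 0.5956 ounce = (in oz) 2.56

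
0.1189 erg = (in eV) 7.421e+10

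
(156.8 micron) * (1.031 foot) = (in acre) 1.218e-08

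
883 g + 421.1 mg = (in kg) 0.8834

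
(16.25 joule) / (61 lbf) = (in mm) 59.89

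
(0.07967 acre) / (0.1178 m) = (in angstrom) 2.737e+13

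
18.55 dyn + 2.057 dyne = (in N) 0.0002061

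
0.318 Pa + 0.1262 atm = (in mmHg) 95.91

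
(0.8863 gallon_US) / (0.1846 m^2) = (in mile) 1.129e-05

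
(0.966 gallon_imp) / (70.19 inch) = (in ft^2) 0.02651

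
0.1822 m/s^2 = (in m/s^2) 0.1822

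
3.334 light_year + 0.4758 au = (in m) 3.154e+16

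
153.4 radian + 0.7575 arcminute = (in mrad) 1.534e+05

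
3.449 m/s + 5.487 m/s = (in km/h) 32.17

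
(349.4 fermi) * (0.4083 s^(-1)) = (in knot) 2.773e-13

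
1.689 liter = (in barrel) 0.01062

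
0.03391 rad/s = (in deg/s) 1.943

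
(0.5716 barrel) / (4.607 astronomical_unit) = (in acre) 3.258e-17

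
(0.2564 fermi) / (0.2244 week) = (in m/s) 1.889e-21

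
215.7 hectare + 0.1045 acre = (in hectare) 215.7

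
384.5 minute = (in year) 0.0007315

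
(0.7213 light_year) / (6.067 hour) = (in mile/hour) 6.989e+11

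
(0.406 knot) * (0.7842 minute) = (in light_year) 1.039e-15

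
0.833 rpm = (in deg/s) 4.998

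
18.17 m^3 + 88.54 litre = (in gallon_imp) 4016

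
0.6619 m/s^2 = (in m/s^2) 0.6619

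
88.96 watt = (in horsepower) 0.1193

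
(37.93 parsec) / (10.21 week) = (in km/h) 6.823e+11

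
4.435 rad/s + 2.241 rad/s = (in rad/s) 6.676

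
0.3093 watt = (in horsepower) 0.0004148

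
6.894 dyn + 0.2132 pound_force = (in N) 0.9484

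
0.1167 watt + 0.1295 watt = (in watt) 0.2462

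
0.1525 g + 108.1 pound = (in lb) 108.1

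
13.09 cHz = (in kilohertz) 0.0001309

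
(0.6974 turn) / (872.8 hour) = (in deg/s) 7.99e-05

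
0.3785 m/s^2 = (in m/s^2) 0.3785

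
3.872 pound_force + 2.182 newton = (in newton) 19.41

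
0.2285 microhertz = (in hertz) 2.285e-07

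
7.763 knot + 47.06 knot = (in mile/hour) 63.09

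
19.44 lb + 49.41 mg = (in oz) 311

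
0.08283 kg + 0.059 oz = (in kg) 0.0845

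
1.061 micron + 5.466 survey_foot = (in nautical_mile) 0.0008996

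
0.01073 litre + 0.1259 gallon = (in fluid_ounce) 16.48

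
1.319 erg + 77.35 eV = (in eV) 8.233e+11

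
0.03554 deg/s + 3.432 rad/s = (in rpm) 32.78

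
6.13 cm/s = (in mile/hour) 0.1371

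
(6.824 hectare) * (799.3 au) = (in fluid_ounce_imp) 2.872e+23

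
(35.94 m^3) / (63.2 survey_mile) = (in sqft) 0.003803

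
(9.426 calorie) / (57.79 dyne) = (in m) 6.824e+04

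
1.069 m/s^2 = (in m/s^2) 1.069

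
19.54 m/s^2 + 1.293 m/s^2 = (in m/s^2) 20.83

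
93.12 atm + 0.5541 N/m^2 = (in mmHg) 7.077e+04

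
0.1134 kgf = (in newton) 1.112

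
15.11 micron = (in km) 1.511e-08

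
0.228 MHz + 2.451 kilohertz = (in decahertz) 2.305e+04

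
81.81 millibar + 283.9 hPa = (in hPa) 365.7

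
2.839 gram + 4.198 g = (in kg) 0.007037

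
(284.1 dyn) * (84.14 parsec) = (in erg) 7.376e+22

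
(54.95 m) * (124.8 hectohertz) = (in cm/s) 6.858e+07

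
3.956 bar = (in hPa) 3956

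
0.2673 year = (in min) 1.405e+05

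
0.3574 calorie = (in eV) 9.333e+18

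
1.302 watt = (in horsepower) 0.001746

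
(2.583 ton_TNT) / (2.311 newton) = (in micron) 4.676e+15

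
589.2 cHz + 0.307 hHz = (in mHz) 3.659e+04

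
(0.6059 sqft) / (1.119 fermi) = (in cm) 5.03e+15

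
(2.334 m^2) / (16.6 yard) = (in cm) 15.38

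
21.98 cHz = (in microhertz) 2.198e+05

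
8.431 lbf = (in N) 37.5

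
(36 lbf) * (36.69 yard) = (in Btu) 5.092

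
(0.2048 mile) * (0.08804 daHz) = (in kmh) 1045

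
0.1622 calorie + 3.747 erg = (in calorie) 0.1622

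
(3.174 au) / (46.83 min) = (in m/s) 1.69e+08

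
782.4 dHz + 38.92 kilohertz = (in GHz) 3.9e-05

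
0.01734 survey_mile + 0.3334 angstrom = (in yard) 30.52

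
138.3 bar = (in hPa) 1.383e+05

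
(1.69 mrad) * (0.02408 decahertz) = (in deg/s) 0.02332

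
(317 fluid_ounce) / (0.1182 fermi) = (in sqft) 8.537e+14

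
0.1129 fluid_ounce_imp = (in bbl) 2.018e-05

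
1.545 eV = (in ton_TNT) 5.916e-29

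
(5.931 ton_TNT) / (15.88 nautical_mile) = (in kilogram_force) 8.604e+04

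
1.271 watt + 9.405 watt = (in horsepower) 0.01432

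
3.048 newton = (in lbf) 0.6852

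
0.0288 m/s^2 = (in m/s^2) 0.0288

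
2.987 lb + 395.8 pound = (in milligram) 1.809e+08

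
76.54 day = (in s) 6.613e+06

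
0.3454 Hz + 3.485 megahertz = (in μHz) 3.485e+12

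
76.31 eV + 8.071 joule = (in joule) 8.071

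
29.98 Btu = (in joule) 3.163e+04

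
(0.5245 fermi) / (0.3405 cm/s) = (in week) 2.547e-19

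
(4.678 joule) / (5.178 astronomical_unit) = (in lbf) 1.358e-12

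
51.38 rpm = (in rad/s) 5.381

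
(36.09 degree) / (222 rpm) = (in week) 4.48e-08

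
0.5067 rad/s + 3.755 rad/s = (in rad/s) 4.262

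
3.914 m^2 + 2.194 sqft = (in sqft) 44.32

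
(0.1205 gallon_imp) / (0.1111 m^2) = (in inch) 0.1941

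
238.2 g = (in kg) 0.2382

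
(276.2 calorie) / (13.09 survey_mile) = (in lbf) 0.01233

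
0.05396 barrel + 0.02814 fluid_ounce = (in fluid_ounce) 290.1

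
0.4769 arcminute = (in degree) 0.007948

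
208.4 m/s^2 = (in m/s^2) 208.4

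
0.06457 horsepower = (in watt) 48.15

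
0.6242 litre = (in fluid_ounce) 21.11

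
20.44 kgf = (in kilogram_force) 20.44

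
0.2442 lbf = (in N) 1.086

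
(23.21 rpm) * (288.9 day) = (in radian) 6.067e+07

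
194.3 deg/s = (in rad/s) 3.391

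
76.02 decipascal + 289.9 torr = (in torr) 290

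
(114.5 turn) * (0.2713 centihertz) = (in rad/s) 1.952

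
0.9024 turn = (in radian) 5.67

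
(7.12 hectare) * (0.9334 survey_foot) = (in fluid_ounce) 6.85e+08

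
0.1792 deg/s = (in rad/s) 0.003128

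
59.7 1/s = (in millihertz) 5.97e+04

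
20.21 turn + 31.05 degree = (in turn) 20.3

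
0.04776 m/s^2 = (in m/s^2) 0.04776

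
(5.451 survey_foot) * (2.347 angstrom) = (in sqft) 4.197e-09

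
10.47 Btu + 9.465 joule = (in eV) 6.901e+22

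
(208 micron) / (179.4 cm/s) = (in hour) 3.221e-08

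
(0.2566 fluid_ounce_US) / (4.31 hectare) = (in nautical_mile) 9.507e-14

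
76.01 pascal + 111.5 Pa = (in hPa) 1.875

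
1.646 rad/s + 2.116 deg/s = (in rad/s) 1.683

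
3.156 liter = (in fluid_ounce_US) 106.7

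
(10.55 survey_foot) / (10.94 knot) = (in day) 6.613e-06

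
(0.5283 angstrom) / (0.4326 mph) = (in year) 8.662e-18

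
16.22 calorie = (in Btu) 0.06432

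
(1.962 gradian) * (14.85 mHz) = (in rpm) 0.00437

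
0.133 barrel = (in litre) 21.15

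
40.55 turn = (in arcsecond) 5.255e+07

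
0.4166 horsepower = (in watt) 310.7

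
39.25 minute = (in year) 7.468e-05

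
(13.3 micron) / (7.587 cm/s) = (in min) 2.922e-06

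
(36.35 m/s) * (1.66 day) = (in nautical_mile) 2815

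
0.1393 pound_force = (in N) 0.6196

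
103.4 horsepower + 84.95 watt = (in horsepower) 103.5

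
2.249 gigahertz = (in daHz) 2.249e+08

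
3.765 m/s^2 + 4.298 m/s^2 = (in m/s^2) 8.063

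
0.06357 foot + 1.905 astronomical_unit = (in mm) 2.85e+14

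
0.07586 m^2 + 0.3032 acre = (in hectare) 0.1227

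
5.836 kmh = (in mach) 0.004761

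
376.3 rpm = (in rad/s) 39.41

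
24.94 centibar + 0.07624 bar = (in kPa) 32.56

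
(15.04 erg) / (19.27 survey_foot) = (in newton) 2.561e-07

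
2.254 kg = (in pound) 4.969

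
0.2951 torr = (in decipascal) 393.4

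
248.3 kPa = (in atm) 2.451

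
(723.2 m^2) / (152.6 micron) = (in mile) 2945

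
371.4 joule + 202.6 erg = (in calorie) 88.77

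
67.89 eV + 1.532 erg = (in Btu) 1.452e-10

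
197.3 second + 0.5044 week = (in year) 0.00968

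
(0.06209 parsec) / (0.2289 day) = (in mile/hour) 2.167e+11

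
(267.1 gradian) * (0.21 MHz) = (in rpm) 8.414e+06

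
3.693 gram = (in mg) 3693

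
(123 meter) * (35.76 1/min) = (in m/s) 73.31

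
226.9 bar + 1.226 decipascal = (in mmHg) 1.702e+05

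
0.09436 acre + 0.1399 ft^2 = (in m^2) 381.9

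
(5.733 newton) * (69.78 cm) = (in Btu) 0.003792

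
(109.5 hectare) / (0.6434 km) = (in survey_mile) 1.058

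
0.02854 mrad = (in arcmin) 0.09811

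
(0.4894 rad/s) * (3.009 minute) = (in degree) 5062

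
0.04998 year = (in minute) 2.627e+04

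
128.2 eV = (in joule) 2.054e-17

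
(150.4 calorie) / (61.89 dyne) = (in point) 2.882e+09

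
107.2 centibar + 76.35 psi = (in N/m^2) 6.336e+05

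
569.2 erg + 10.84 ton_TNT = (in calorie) 1.084e+10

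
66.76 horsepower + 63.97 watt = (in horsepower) 66.85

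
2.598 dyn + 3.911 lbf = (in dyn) 1.74e+06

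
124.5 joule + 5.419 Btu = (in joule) 5842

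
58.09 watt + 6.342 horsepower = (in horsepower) 6.42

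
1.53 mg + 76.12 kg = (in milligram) 7.612e+07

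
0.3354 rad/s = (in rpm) 3.203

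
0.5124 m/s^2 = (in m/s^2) 0.5124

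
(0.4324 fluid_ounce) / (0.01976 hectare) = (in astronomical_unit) 4.326e-19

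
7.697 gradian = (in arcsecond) 2.494e+04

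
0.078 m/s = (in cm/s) 7.8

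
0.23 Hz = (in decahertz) 0.023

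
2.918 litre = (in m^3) 0.002918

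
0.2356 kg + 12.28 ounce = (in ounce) 20.59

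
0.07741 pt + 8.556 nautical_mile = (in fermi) 1.585e+19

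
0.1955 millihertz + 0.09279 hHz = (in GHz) 9.279e-09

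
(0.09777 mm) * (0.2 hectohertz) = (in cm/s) 0.1955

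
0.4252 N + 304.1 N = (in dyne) 3.045e+07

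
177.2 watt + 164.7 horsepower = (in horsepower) 164.9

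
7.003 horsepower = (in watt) 5222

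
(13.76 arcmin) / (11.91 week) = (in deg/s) 3.184e-08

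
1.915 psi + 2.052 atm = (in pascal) 2.211e+05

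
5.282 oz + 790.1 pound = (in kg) 358.5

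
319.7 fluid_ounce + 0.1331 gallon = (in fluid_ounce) 336.7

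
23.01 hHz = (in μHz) 2.301e+09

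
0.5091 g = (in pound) 0.001122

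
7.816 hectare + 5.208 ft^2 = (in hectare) 7.816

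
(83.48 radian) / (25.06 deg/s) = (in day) 0.002209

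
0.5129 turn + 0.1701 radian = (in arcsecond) 6.998e+05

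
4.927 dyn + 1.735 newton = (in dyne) 1.735e+05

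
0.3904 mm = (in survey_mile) 2.426e-07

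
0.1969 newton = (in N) 0.1969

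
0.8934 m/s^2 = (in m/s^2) 0.8934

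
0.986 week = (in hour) 165.6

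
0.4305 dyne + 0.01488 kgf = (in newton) 0.1459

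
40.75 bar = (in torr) 3.057e+04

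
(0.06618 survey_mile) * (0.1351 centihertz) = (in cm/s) 14.39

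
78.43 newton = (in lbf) 17.63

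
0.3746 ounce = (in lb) 0.02341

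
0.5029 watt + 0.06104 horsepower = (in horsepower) 0.06171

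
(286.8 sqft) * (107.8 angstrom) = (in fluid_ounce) 0.009712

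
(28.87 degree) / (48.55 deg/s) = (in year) 1.886e-08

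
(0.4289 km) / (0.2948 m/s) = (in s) 1455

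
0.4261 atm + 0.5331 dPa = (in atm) 0.4261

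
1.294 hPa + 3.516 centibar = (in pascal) 3645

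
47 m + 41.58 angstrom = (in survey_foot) 154.2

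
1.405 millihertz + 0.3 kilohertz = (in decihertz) 3000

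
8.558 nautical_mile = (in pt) 4.493e+07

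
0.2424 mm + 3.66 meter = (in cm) 366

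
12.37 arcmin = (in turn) 0.0005727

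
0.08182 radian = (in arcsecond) 1.688e+04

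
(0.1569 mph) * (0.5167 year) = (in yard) 1.25e+06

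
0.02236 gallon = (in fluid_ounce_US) 2.862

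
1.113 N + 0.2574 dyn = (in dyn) 1.113e+05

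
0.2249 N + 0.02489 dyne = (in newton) 0.2249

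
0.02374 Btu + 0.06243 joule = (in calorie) 6.001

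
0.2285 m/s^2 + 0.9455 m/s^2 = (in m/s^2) 1.174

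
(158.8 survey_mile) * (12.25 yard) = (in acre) 707.4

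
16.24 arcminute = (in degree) 0.2707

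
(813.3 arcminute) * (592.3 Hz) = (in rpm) 1338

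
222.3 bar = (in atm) 219.4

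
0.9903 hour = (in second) 3565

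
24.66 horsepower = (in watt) 1.839e+04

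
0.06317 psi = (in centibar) 0.4355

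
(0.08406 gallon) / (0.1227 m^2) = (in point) 7.351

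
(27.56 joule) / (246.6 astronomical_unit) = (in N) 7.471e-13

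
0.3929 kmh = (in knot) 0.2121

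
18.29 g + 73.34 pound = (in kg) 33.28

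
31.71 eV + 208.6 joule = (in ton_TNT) 4.986e-08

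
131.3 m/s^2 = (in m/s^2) 131.3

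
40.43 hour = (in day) 1.685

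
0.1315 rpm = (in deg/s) 0.789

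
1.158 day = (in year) 0.003173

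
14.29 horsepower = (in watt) 1.066e+04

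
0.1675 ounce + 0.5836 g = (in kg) 0.005332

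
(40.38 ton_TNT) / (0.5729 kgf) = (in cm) 3.007e+12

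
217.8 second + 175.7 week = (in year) 3.37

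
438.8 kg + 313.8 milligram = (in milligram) 4.388e+08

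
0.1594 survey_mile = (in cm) 2.565e+04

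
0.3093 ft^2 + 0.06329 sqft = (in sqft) 0.3726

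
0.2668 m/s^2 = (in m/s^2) 0.2668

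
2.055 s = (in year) 6.516e-08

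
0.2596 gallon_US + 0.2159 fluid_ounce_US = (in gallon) 0.2613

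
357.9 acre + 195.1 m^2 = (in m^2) 1.449e+06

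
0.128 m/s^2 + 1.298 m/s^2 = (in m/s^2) 1.426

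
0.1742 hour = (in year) 1.989e-05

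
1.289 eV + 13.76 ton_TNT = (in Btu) 5.457e+07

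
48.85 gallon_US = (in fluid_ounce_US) 6253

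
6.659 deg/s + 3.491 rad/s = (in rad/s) 3.607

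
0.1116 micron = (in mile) 6.935e-11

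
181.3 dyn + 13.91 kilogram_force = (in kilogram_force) 13.91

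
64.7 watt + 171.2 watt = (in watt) 235.9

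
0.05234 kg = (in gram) 52.34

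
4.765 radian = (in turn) 0.7584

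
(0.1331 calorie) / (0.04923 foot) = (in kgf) 3.784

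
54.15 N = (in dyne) 5.415e+06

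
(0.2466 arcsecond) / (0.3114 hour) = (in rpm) 1.018e-08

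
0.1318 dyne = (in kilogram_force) 1.344e-07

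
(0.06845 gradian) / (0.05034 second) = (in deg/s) 1.224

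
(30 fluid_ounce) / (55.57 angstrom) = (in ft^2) 1.719e+06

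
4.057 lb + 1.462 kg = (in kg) 3.302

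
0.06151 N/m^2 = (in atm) 6.071e-07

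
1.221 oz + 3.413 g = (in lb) 0.08384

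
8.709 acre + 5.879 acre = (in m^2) 5.904e+04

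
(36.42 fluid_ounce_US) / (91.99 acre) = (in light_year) 3.058e-25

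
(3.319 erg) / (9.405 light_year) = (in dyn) 3.73e-19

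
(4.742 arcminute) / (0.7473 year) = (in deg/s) 3.354e-09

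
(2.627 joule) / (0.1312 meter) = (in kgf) 2.042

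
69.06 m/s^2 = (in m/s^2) 69.06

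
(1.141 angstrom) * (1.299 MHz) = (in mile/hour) 0.0003315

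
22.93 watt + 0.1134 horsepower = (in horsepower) 0.1441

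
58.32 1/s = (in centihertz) 5832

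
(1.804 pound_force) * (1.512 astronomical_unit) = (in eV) 1.133e+31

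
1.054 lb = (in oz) 16.86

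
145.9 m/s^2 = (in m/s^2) 145.9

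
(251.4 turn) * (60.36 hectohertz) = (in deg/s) 5.463e+08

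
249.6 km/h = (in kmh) 249.6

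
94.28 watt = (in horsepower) 0.1264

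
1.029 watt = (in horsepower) 0.00138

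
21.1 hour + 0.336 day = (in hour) 29.16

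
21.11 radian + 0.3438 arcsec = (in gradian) 1344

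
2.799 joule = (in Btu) 0.002653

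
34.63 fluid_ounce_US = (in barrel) 0.006442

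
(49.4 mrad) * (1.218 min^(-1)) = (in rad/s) 0.001003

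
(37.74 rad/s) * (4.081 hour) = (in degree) 3.177e+07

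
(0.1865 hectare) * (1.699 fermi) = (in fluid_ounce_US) 1.071e-07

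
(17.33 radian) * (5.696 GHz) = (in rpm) 9.426e+11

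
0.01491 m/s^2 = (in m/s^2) 0.01491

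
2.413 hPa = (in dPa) 2413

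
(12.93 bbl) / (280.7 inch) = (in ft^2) 3.104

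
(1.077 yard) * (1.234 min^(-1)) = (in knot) 0.03937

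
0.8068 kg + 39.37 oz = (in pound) 4.239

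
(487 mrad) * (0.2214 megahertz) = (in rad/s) 1.078e+05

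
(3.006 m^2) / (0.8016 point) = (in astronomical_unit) 7.106e-08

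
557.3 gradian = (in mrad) 8754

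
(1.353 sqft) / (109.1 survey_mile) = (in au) 4.786e-18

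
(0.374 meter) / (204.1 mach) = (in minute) 8.969e-08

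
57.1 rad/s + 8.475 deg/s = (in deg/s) 3280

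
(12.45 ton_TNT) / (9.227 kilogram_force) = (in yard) 6.296e+08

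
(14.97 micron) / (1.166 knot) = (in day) 2.888e-10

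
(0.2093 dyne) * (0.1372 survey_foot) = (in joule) 8.753e-08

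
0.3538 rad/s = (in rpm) 3.379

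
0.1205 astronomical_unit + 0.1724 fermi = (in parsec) 5.842e-07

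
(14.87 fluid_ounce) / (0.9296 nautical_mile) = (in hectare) 2.554e-11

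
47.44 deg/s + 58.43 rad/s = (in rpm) 565.9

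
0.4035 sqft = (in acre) 9.263e-06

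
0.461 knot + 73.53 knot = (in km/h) 137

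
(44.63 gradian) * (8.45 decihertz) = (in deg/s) 33.94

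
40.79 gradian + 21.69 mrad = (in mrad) 662.4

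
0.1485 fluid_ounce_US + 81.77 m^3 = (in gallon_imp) 1.799e+04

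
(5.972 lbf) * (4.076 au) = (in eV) 1.011e+32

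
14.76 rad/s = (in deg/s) 845.7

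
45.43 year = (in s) 1.433e+09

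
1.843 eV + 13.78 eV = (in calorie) 5.983e-19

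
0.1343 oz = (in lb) 0.008394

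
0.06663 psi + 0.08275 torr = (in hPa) 4.704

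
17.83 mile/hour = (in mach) 0.02341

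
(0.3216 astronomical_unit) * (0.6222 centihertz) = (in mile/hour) 6.696e+08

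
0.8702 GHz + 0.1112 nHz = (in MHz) 870.2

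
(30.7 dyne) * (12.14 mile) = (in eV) 3.744e+19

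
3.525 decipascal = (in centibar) 0.0003525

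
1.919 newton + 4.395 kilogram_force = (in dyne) 4.502e+06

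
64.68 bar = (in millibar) 6.468e+04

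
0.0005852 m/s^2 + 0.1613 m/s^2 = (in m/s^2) 0.1619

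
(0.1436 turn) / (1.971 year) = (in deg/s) 8.317e-07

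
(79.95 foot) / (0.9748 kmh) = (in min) 1.5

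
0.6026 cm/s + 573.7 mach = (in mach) 573.7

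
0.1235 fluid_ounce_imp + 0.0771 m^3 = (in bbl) 0.485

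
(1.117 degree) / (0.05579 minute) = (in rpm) 0.05562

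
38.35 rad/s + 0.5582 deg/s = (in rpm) 366.3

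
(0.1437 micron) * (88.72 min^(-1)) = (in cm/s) 2.125e-05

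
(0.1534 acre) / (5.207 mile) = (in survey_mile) 4.603e-05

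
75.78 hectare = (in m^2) 7.578e+05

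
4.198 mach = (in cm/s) 1.429e+05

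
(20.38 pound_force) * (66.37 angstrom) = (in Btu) 5.703e-10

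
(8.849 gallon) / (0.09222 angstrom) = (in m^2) 3.632e+09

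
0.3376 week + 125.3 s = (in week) 0.3378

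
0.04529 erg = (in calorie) 1.082e-09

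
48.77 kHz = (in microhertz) 4.877e+10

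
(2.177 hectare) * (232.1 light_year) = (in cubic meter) 4.78e+22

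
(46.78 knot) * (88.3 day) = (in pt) 5.204e+11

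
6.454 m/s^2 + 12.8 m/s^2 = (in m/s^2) 19.25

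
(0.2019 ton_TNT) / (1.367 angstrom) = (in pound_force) 1.389e+18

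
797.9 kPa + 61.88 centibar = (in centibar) 859.8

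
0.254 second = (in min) 0.004233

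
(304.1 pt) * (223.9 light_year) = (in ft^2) 2.446e+18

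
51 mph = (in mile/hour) 51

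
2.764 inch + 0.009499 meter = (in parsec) 2.583e-18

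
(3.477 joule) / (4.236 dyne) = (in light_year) 8.676e-12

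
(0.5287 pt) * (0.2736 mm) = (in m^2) 5.103e-08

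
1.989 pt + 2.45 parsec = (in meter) 7.56e+16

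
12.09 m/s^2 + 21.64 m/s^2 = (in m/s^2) 33.73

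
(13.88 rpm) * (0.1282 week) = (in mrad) 1.127e+08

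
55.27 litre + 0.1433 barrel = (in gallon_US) 20.62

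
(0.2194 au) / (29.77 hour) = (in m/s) 3.063e+05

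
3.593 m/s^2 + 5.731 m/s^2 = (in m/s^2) 9.324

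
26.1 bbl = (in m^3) 4.15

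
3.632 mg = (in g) 0.003632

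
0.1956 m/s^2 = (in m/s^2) 0.1956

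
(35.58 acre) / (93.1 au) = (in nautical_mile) 5.582e-12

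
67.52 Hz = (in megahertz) 6.752e-05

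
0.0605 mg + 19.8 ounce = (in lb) 1.238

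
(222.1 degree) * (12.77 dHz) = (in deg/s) 283.6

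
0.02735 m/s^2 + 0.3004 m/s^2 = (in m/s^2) 0.3277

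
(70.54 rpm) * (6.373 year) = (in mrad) 1.485e+12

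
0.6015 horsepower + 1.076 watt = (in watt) 449.6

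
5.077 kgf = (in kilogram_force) 5.077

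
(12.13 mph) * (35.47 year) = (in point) 1.719e+13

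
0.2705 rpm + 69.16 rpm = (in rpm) 69.43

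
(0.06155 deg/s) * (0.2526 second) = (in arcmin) 0.9329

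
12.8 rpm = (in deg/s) 76.8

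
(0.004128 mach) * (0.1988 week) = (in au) 1.13e-06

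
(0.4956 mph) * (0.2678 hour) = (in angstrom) 2.136e+12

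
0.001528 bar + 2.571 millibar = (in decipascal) 4099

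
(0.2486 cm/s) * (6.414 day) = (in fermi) 1.378e+18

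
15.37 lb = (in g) 6972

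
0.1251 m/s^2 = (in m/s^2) 0.1251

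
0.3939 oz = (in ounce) 0.3939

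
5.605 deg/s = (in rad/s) 0.09783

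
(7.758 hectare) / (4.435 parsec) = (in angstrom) 0.005669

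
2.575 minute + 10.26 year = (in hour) 8.988e+04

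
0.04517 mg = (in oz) 1.593e-06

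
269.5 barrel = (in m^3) 42.85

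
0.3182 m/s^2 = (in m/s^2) 0.3182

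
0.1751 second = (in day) 2.027e-06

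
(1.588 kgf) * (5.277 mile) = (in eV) 8.255e+23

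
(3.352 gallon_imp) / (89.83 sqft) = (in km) 1.826e-06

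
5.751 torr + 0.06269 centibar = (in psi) 0.1203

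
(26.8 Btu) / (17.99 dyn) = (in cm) 1.572e+10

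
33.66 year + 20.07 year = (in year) 53.73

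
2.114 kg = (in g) 2114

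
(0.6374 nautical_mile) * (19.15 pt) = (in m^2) 7.975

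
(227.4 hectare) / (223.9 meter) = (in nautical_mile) 5.484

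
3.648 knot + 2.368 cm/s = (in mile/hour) 4.251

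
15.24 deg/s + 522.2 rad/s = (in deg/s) 2.994e+04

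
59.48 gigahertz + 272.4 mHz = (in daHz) 5.948e+09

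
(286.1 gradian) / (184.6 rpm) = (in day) 2.691e-06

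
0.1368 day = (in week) 0.01954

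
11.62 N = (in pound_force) 2.612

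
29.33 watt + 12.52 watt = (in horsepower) 0.05612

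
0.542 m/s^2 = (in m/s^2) 0.542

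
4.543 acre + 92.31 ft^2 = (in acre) 4.545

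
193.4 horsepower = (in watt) 1.442e+05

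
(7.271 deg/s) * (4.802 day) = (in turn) 8380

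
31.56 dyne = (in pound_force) 7.095e-05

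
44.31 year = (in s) 1.397e+09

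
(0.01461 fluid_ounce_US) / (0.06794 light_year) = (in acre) 1.661e-25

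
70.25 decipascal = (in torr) 0.05269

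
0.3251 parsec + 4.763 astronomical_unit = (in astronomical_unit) 6.706e+04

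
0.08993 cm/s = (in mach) 2.641e-06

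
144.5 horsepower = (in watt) 1.078e+05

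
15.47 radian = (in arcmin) 5.318e+04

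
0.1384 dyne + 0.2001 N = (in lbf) 0.04498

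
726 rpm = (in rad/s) 76.03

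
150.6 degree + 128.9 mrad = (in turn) 0.4388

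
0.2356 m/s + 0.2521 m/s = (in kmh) 1.756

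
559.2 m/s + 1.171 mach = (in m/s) 957.9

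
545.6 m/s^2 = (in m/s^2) 545.6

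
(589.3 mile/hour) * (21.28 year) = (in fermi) 1.768e+26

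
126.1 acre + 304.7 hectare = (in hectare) 355.7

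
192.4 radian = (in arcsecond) 3.969e+07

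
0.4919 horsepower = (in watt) 366.8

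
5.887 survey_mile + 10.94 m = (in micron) 9.485e+09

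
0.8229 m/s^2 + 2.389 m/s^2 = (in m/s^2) 3.212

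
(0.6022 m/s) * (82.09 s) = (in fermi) 4.943e+16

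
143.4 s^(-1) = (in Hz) 143.4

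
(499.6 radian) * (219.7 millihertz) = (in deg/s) 6289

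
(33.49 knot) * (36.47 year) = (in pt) 5.617e+13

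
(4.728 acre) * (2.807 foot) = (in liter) 1.637e+07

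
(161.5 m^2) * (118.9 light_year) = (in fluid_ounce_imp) 6.394e+24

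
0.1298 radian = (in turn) 0.02066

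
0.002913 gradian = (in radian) 4.576e-05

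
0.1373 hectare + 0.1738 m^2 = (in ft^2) 1.478e+04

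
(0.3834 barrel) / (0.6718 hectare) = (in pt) 0.02572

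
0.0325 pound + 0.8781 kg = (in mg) 8.928e+05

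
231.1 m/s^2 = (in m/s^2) 231.1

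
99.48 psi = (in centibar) 685.9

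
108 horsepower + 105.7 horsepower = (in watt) 1.594e+05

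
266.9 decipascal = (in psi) 0.003871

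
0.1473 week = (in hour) 24.75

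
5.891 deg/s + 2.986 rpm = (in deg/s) 23.81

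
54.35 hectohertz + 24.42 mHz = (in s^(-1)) 5435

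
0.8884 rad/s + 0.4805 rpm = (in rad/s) 0.9387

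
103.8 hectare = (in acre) 256.5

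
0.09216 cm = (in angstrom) 9.216e+06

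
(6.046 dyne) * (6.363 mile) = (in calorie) 0.148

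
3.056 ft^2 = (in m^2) 0.2839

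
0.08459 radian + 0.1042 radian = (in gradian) 12.02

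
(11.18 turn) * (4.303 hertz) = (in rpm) 2886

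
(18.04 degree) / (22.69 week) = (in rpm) 2.191e-07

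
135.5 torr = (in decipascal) 1.807e+05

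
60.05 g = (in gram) 60.05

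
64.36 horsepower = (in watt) 4.799e+04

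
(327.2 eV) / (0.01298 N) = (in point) 1.145e-11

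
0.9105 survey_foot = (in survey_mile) 0.0001724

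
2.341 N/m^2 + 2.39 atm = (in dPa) 2.422e+06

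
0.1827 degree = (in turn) 0.0005075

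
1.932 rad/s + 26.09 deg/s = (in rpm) 22.8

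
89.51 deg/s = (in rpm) 14.92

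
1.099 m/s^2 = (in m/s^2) 1.099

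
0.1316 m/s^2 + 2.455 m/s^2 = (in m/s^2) 2.587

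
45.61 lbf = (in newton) 202.9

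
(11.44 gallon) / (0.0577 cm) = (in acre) 0.01855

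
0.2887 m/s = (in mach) 0.0008479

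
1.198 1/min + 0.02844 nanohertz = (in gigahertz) 1.997e-11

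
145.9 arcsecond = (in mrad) 0.7073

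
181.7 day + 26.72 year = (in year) 27.22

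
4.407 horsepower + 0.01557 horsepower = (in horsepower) 4.423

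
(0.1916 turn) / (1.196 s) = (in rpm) 9.612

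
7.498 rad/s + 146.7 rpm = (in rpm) 218.3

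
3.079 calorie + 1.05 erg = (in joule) 12.88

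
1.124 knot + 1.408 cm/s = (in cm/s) 59.23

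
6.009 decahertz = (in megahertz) 6.009e-05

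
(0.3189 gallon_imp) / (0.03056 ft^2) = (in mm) 510.6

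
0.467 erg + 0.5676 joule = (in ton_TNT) 1.357e-10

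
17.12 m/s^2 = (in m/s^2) 17.12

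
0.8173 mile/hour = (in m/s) 0.3654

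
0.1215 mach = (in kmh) 148.9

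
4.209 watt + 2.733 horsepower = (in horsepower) 2.739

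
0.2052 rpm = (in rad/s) 0.02149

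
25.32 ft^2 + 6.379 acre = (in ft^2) 2.779e+05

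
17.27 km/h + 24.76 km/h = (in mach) 0.03429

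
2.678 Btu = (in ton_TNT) 6.753e-07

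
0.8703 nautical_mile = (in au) 1.077e-08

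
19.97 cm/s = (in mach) 0.0005865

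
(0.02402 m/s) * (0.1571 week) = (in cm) 2.282e+05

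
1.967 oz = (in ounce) 1.967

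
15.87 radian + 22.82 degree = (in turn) 2.589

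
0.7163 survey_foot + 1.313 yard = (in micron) 1.419e+06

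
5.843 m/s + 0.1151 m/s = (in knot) 11.58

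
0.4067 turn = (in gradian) 162.7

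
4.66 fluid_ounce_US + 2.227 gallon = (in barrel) 0.05389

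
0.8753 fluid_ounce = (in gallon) 0.006838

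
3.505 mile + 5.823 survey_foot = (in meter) 5643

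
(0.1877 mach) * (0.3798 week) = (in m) 1.468e+07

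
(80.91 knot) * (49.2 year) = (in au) 0.4317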